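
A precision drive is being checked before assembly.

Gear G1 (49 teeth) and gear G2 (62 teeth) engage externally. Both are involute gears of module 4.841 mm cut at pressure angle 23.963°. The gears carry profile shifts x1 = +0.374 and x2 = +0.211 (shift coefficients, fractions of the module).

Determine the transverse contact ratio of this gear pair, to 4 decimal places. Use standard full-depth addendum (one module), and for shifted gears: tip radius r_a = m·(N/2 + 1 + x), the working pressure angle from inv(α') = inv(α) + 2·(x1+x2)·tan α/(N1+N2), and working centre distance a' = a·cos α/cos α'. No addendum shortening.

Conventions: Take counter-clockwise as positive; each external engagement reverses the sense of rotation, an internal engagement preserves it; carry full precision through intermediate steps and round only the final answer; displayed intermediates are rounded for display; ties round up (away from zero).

1.5295

recognized (one external pair, fixed centres): single-mesh tooth geometry, m = 4.841, N1 = 49, N2 = 62
base radii: r_b1 = 108.381732, r_b2 = 137.136069
tip radii: r_a1 = 125.256034, r_a2 = 155.933451
inv(α') = inv(23.963°) + 2·(+0.374+0.211)·tan α/(49+62) = 0.03090667  ⇒  α' = 25.24271°
a' = a·cos α / cos α' = 268.6755·cos 23.963°/cos 25.24271° = 271.437521
action lengths: √(r_a1²−r_b1²) = 62.789125, √(r_a2²−r_b2²) = 74.222231
base pitch p_b = π·m·cos α = 13.897602
CR = (62.789125 + 74.222231 − 271.437521·sin 25.24271°)/13.897602 = 1.529462
contact ratio ≈ 1.5295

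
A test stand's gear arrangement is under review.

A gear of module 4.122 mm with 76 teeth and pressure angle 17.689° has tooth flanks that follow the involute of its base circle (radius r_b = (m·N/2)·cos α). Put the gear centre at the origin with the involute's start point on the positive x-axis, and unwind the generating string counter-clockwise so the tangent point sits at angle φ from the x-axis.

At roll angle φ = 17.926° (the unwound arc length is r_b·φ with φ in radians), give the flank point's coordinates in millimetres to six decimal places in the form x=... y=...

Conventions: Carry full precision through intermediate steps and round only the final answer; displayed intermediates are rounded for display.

single-mesh involute tooth geometry (76T wheel at module 4.122)
pitch radius r_p = m·N/2 = 4.122·76/2 = 156.636000
base radius r_b = r_p·cos α = 156.636000·cos 17.689° = 149.230224
roll angle φ = 17.926° = 0.31286772 rad
x = r_b·(cos φ + φ·sin φ) = 156.356249
y = r_b·(sin φ − φ·cos φ) = 1.508553

x=156.356249 y=1.508553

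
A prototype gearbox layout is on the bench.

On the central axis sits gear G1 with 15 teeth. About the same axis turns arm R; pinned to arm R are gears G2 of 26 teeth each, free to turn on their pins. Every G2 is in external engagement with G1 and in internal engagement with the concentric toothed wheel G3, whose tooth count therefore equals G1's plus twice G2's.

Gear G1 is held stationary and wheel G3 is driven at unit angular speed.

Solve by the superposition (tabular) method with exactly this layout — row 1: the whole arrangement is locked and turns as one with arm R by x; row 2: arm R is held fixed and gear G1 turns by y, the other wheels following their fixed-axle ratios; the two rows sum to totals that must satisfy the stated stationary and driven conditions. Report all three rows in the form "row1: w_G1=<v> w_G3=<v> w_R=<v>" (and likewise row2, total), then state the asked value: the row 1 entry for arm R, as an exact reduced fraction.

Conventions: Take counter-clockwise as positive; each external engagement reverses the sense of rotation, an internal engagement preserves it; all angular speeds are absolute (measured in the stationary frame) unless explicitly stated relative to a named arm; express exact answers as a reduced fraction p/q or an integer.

row1: w_G1=67/82 w_G3=67/82 w_R=67/82
row2: w_G1=-67/82 w_G3=15/82 w_R=0
total: w_G1=0 w_G3=1 w_R=67/82
asked value: 67/82

planetary set (15T centre, 26T on arm, 67T internal) — Willis relation
row 1 — lock + rotate with arm: ω_sun = ω_ring = ω_arm = x
row 2: sun turns y, ring = −(15/67)·y, arm 0
boundary: total ω_sun = x + y = 0 and total ω_ring = x − (15/67)·y = 1  ⇒  y = -67/82, x = 67/82
row 2 ring = −(15/67)·(-67/82) = 15/82
totals (row 1 + row 2): sun 67/82 + (-67/82) = 0, ring 67/82 + 15/82 = 1, arm 67/82 + 0 = 67/82
asked cell (row1, arm) = 67/82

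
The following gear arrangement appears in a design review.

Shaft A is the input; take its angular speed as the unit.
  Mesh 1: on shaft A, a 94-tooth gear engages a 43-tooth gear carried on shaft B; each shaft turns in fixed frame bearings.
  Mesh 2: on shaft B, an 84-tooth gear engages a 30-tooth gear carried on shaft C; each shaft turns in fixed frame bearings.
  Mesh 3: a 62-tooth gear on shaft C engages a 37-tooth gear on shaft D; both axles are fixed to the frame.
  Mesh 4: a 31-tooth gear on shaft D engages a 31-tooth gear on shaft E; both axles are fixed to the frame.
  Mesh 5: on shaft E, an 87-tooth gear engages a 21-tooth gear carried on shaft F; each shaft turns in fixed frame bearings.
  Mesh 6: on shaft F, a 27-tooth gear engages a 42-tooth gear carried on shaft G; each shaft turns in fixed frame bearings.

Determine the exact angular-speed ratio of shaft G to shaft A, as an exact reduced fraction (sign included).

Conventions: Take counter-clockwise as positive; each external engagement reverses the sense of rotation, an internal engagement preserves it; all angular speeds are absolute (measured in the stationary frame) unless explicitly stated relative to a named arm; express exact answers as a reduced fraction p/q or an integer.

class = fixed-axis compound train [6 meshes; 6 ratios multiply, 6 sense flips]
mesh 1 [94T→43T]: running ratio 94/43, sense −
mesh 2 [84T→30T]: running ratio 1316/215, sense +
mesh 3 [62T→37T]: running ratio 81592/7955, sense −
mesh 4 [31T→31T]: running ratio 81592/7955, sense +
mesh 5 [87T→21T]: running ratio 338024/7955, sense −
mesh 6 [27T→42T]: running ratio 1521108/55685, sense +
ω_out/ω_in = 1521108/55685

1521108/55685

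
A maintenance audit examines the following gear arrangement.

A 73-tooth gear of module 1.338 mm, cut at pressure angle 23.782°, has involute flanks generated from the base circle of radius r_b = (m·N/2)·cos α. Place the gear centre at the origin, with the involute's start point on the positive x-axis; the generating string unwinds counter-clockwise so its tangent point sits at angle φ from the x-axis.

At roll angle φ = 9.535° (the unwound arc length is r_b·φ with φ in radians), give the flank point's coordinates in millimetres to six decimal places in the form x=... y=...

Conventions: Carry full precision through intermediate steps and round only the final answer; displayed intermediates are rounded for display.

x=45.304635 y=0.068467

recognized (one wheel, involute flank): single-mesh tooth geometry, m = 1.338, N = 73
pitch radius r_p = m·N/2 = 1.338·73/2 = 48.837000
base radius r_b = r_p·cos α = 48.837000·cos 23.782° = 44.690075
roll angle φ = 9.535° = 0.16641714 rad
x = r_b·(cos φ + φ·sin φ) = 45.304635
y = r_b·(sin φ − φ·cos φ) = 0.068467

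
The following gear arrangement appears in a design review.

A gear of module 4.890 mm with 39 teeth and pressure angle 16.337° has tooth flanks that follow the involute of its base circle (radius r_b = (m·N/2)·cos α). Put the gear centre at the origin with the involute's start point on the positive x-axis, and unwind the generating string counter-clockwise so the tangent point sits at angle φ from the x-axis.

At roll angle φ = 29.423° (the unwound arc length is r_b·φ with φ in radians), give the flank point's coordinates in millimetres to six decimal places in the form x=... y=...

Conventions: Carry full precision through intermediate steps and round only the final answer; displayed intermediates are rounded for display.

x=102.786500 y=4.022721

class = single-mesh tooth geometry [base-circle involute, m = 4.890, 39T]
pitch radius r_p = m·N/2 = 4.890·39/2 = 95.355000
base radius r_b = r_p·cos α = 95.355000·cos 16.337° = 91.504932
roll angle φ = 29.423° = 0.51352823 rad
x = r_b·(cos φ + φ·sin φ) = 102.786500
y = r_b·(sin φ − φ·cos φ) = 4.022721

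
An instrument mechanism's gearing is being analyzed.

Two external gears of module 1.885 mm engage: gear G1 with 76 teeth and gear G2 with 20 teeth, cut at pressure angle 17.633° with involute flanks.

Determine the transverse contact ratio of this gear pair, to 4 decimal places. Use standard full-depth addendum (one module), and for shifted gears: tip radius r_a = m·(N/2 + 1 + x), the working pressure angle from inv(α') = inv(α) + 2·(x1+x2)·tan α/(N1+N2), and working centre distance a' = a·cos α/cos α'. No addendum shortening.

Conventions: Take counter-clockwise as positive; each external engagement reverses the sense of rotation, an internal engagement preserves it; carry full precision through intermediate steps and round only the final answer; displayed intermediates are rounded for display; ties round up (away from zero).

1.8127

single-mesh involute tooth geometry (76T engaging 20T at module 1.885)
base radii: r_b1 = 68.264562, r_b2 = 17.964358
tip radii: r_a1 = 73.515000, r_a2 = 20.735000
no profile shift: α' = α, a' = a
action lengths: √(r_a1²−r_b1²) = 27.283784, √(r_a2²−r_b2²) = 10.354808
base pitch p_b = π·m·cos α = 5.643670
CR = (27.283784 + 10.354808 − 90.480000·sin 17.63300°)/5.643670 = 1.812738
contact ratio ≈ 1.8127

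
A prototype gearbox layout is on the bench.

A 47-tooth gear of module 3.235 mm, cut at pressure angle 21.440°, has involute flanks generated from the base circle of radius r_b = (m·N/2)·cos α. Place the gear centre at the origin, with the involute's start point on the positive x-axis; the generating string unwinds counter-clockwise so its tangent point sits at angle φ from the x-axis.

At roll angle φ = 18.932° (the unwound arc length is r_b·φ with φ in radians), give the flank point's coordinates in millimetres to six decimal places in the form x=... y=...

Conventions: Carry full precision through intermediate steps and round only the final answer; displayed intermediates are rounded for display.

topology: single-mesh involute geometry — m = 3.235, N = 47
pitch radius r_p = m·N/2 = 3.235·47/2 = 76.022500
base radius r_b = r_p·cos α = 76.022500·cos 21.440° = 70.761808
roll angle φ = 18.932° = 0.33042573 rad
x = r_b·(cos φ + φ·sin φ) = 74.519935
y = r_b·(sin φ − φ·cos φ) = 0.841686

x=74.519935 y=0.841686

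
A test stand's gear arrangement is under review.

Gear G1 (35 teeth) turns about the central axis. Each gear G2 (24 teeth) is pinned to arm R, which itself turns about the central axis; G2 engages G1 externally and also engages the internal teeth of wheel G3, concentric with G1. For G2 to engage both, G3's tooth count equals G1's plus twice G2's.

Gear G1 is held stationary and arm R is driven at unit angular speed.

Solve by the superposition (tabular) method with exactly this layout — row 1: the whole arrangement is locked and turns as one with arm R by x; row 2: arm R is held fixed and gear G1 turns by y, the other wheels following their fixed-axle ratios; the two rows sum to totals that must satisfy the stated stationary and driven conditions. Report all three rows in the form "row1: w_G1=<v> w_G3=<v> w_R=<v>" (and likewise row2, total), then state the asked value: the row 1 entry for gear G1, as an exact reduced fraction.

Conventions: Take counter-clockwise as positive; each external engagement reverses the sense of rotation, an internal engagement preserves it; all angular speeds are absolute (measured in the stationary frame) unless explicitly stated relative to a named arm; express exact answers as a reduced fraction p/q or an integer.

class = planetary set [G3 = 35+2·24 = 83; Willis about the carrier]
superposition row 1 [locked train]: every member turns x
row 2 — arm fixed, fixed-axis ratios: sun y, ring −(35/83)·y, arm 0
boundary: total ω_sun = x + y = 0 and total ω_arm = x = 1  ⇒  y = -1, x = 1
row 2 ring = −(35/83)·(-1) = 35/83
totals (row 1 + row 2): sun 1 + (-1) = 0, ring 1 + 35/83 = 118/83, arm 1 + 0 = 1
asked cell (row1, sun) = 1

row1: w_G1=1 w_G3=1 w_R=1
row2: w_G1=-1 w_G3=35/83 w_R=0
total: w_G1=0 w_G3=118/83 w_R=1
asked value: 1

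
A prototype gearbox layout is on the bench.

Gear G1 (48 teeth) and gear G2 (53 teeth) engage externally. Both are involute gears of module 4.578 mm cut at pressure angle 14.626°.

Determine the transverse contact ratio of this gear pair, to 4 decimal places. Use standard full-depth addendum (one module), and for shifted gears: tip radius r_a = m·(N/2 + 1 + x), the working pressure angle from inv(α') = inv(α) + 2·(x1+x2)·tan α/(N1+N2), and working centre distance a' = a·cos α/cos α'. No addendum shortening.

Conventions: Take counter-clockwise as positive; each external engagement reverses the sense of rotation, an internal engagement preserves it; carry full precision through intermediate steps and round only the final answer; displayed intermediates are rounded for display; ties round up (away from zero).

2.1205

class = single-mesh tooth geometry [involute pair 48T × 53T, m = 4.578]
base radii: r_b1 = 106.311563, r_b2 = 117.385684
tip radii: r_a1 = 114.450000, r_a2 = 125.895000
no profile shift: α' = α, a' = a
action lengths: √(r_a1²−r_b1²) = 42.386956, √(r_a2²−r_b2²) = 45.498924
base pitch p_b = π·m·cos α = 13.916151
CR = (42.386956 + 45.498924 − 231.189000·sin 14.62600°)/13.916151 = 2.120464
contact ratio ≈ 2.1205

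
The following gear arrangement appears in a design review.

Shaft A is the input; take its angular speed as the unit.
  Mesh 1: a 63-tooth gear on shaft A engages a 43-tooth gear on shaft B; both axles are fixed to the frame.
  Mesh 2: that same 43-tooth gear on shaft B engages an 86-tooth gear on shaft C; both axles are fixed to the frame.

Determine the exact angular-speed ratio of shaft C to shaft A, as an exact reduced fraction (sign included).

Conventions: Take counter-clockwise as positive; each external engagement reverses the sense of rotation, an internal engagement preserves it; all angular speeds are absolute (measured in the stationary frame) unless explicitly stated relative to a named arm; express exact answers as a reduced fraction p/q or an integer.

63/86

class = fixed-axis compound train [2 meshes; 2 ratios multiply, 2 sense flips]
mesh 1 [63T→43T]: running ratio 63/43, sense −
mesh 2 [43T→86T]: running ratio 63/86, sense +
ω_out/ω_in = 63/86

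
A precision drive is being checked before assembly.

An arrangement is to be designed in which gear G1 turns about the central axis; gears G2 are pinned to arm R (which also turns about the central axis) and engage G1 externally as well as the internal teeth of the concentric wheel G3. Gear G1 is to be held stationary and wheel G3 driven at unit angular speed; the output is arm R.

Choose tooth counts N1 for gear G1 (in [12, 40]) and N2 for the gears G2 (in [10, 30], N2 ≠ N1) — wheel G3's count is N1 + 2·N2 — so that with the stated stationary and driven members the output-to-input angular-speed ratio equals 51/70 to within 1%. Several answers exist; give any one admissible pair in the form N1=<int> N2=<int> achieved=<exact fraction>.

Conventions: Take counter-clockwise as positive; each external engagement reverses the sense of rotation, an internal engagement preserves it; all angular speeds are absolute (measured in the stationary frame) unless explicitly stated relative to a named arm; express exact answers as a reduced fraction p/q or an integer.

N1=19 N2=16 achieved=51/70

topology: planetary set — design target 51/70, arm = carrier (Willis)
Willis with ω_sun = 0: ω_arm/ω_ring = N3/(N1+N3); set equal to 51/70  ⇒  N3/N1 = (51/70)/(1 − 51/70) = 51/19
N3 = N1 + 2·N2  ⇒  N2/N1 = (N3/N1 − 1)/2 = (51/19 − 1)/2 = 16/19
smallest multiple with N1 ≥ 12 and N2 ≥ 10: k = 1  ⇒  N1 = 1·19 = 19, N2 = 1·16 = 16 (N1 ≤ 40, N2 ≤ 30, N2 ≠ N1 ✓), N3 = 19 + 2·16 = 51
check: N3/(N1+N3) with N1 = 19, N3 = 51 gives 51/70; |achieved − target| = 0 ≤ 51/7000 ✓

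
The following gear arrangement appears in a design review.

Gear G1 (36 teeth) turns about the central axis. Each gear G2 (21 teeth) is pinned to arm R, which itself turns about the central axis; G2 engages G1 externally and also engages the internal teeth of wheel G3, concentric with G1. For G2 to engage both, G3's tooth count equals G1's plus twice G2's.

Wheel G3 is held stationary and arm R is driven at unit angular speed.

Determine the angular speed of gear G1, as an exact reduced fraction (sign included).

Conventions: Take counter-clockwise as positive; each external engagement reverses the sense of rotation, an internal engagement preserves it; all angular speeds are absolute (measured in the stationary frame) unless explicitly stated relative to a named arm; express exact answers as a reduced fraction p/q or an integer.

topology: planetary set — G1 36T / G2 21T / G3 78T, arm = carrier (Willis)
ring teeth: 36 + 2·21 = 78
36(ω_sun−ω_arm) = −78(ω_ring−ω_arm),  ω_ring = 0, ω_arm = 1
ω_sun = 1 − (78/36)(0−1) = 19/6
exact speed ratio = 19/6

19/6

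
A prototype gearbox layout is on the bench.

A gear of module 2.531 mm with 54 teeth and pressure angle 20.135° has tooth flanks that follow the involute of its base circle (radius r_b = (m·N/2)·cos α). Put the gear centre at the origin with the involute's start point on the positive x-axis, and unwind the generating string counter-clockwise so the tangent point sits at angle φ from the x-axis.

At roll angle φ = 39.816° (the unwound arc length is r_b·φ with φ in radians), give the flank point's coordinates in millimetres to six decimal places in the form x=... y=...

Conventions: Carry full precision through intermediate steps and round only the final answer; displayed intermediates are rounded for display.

x=77.831789 y=6.836474

single-mesh involute tooth geometry (54T wheel at module 2.531)
pitch radius r_p = m·N/2 = 2.531·54/2 = 68.337000
base radius r_b = r_p·cos α = 68.337000·cos 20.135° = 64.160526
roll angle φ = 39.816° = 0.69492029 rad
x = r_b·(cos φ + φ·sin φ) = 77.831789
y = r_b·(sin φ − φ·cos φ) = 6.836474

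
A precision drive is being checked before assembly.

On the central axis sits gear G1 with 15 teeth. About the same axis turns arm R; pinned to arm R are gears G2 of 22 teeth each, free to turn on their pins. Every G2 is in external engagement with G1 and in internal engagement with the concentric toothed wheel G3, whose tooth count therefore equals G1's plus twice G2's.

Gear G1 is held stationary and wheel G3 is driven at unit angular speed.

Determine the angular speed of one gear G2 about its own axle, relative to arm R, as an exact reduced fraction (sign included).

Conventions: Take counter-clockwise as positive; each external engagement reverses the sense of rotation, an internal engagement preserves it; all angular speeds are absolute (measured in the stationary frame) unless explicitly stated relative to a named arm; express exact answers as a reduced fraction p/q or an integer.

topology: planetary set — G1 15T / G2 22T / G3 59T, arm = carrier (Willis)
ring teeth: 15 + 2·22 = 59
15(ω_sun−ω_arm) = −59(ω_ring−ω_arm),  ω_sun = 0, ω_ring = 1
15(0−ω_arm) = −59(1−ω_arm)  ⇒  74·ω_arm = 59  ⇒  ω_arm = 59/74
sun–planet mesh: 15·(0−59/74) = −22·(ω_p−ω_arm)  ⇒  ω_p−ω_arm = 885/1628
exact speed ratio = 885/1628

885/1628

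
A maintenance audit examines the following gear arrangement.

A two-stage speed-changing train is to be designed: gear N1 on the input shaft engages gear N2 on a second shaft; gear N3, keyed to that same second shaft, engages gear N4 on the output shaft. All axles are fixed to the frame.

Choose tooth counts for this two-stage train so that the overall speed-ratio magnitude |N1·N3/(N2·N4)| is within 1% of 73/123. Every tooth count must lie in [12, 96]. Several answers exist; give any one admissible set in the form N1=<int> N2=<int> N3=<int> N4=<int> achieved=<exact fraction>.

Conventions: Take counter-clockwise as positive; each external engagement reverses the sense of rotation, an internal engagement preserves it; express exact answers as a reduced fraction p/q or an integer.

N1=12 N2=18 N3=73 N4=82 achieved=73/123

topology: fixed-axis compound train — 2 stages, target 73/123
target = 73/123 in lowest terms: an exact hit needs N1·N3 = k·73 and N2·N4 = k·123 for one integer k, every count in [12, 96]; additionally prefer no 1:1 stage (N1 ≠ N2, N3 ≠ N4)
k = 1…11: no 1:1-free in-range split of k·73 and k·123 into factor pairs; take k = 12
k = 12: N1·N3 = 876 = 12·73, N2·N4 = 1476 = 18·82
achieved = 12·73/(18·82) = 73/123; |achieved − target| = 0 ≤ 73/12300 ✓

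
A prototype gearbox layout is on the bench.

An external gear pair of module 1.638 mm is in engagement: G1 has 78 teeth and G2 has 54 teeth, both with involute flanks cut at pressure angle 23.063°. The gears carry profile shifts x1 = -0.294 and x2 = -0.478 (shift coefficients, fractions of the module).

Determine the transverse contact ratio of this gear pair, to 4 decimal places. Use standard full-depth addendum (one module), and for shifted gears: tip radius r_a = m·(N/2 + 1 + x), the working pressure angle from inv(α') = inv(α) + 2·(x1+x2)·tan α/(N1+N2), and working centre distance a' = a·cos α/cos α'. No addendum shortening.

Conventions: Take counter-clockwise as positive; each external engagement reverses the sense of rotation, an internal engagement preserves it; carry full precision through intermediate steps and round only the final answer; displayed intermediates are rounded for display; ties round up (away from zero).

recognized (one external pair, fixed centres): single-mesh tooth geometry, m = 1.638, N1 = 78, N2 = 54
base radii: r_b1 = 58.776210, r_b2 = 40.691222
tip radii: r_a1 = 65.038428, r_a2 = 45.081036
inv(α') = inv(23.063°) + 2·(-0.294-0.478)·tan α/(78+54) = 0.01826756  ⇒  α' = 21.35224°
a' = a·cos α / cos α' = 108.1080·cos 23.063°/cos 21.35224° = 106.798094
action lengths: √(r_a1²−r_b1²) = 27.845184, √(r_a2²−r_b2²) = 19.404233
base pitch p_b = π·m·cos α = 4.734639
CR = (27.845184 + 19.404233 − 106.798094·sin 21.35224°)/4.734639 = 1.766590
contact ratio ≈ 1.7666

1.7666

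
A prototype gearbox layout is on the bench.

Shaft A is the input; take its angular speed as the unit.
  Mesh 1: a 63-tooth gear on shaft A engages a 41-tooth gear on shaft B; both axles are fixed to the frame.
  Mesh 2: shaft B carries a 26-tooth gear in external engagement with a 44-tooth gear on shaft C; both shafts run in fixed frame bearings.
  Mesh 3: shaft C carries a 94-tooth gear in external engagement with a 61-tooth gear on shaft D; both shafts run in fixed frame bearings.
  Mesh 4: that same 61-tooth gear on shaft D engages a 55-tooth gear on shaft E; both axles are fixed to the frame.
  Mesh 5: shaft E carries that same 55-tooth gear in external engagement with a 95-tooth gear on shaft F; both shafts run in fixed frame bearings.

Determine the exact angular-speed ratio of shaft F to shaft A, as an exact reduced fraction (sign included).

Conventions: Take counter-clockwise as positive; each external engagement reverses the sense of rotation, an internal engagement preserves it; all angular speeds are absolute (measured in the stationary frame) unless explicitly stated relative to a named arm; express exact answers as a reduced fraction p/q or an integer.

class = fixed-axis compound train [5 meshes; 5 ratios multiply, 5 sense flips]
mesh 1 [63T→41T]: running ratio 63/41, sense −
mesh 2 [26T→44T]: running ratio 819/902, sense +
mesh 3 [94T→61T]: running ratio 38493/27511, sense −
mesh 4 [61T→55T]: running ratio 38493/24805, sense +
mesh 5 [55T→95T]: running ratio 38493/42845, sense −
ω_out/ω_in = -38493/42845

-38493/42845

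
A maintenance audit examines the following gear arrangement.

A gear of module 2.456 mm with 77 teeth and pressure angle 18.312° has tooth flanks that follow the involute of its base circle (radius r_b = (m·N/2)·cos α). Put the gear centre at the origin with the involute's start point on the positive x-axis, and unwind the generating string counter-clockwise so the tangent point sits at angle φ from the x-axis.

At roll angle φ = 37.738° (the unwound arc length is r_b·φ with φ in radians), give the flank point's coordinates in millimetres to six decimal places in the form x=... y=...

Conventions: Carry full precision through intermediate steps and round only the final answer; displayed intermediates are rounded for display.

x=107.177827 y=8.184806

topology: single-mesh involute geometry — m = 2.456, N = 77
pitch radius r_p = m·N/2 = 2.456·77/2 = 94.556000
base radius r_b = r_p·cos α = 94.556000·cos 18.312° = 89.767655
roll angle φ = 37.738° = 0.65865235 rad
x = r_b·(cos φ + φ·sin φ) = 107.177827
y = r_b·(sin φ − φ·cos φ) = 8.184806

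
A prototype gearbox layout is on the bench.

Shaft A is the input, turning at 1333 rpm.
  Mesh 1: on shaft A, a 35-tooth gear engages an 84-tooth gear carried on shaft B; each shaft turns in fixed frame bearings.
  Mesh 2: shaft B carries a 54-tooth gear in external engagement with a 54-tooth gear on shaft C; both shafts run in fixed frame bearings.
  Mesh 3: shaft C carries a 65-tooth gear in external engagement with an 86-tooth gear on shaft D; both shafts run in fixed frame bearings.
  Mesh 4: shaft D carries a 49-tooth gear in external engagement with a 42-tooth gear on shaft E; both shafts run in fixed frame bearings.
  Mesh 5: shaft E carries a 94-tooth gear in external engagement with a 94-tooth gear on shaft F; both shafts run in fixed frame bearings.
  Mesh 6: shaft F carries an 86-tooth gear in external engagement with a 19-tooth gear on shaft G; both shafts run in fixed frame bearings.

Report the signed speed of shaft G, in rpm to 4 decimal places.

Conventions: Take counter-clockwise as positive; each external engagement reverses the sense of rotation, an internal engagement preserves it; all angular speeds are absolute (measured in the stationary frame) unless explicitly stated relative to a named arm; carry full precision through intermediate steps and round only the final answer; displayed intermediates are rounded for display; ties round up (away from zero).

class = fixed-axis compound train [6 meshes; 6 ratios multiply, 6 sense flips]
mesh 1 [35T→84T]: ω = 1333.0000×35/84 = 555.4167 rpm, sense flips to −
mesh 2 [54T→54T]: ω = 555.4167×54/54 = 555.4167 rpm, sense flips to +
mesh 3 [65T→86T]: ω = 555.4167×65/86 = 419.7917 rpm, sense flips to −
mesh 4 [49T→42T]: ω = 419.7917×49/42 = 489.7569 rpm, sense flips to +
mesh 5 [94T→94T]: ω = 489.7569×94/94 = 489.7569 rpm, sense flips to −
mesh 6 [86T→19T]: ω = 489.7569×86/19 = 2216.7946 rpm, sense flips to +
signed output speed = +2216.7946 rpm

+2216.7946 rpm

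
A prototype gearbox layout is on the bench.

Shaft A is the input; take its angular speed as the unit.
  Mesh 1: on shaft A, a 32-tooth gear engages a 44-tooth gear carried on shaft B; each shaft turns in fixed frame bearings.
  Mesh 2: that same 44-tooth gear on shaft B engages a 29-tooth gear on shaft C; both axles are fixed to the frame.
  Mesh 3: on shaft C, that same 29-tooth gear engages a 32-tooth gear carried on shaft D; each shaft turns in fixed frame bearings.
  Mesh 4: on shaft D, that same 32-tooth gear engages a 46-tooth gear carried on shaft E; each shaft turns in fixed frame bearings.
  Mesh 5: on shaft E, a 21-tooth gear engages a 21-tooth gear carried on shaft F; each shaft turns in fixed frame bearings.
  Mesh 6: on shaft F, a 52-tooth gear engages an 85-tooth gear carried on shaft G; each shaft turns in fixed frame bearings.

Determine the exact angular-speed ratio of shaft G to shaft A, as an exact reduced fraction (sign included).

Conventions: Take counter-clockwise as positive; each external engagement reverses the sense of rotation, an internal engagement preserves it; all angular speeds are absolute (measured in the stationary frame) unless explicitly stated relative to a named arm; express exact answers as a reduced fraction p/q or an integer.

class = fixed-axis compound train [6 meshes; 6 ratios multiply, 6 sense flips]
mesh 1 [32T→44T]: running ratio 8/11, sense −
mesh 2 [44T→29T]: running ratio 32/29, sense +
mesh 3 [29T→32T]: running ratio 1, sense −
mesh 4 [32T→46T]: running ratio 16/23, sense +
mesh 5 [21T→21T]: running ratio 16/23, sense −
mesh 6 [52T→85T]: running ratio 832/1955, sense +
ω_out/ω_in = 832/1955

832/1955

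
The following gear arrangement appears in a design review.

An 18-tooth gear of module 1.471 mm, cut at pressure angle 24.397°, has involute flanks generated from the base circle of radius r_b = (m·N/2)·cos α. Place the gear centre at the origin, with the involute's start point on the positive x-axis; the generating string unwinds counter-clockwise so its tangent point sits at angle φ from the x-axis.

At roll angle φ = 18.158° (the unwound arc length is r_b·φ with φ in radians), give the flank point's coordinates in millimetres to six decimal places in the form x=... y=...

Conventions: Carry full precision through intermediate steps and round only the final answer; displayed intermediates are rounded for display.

x=12.647181 y=0.126643

recognized (one wheel, involute flank): single-mesh tooth geometry, m = 1.471, N = 18
pitch radius r_p = m·N/2 = 1.471·18/2 = 13.239000
base radius r_b = r_p·cos α = 13.239000·cos 24.397° = 12.056827
roll angle φ = 18.158° = 0.31691689 rad
x = r_b·(cos φ + φ·sin φ) = 12.647181
y = r_b·(sin φ − φ·cos φ) = 0.126643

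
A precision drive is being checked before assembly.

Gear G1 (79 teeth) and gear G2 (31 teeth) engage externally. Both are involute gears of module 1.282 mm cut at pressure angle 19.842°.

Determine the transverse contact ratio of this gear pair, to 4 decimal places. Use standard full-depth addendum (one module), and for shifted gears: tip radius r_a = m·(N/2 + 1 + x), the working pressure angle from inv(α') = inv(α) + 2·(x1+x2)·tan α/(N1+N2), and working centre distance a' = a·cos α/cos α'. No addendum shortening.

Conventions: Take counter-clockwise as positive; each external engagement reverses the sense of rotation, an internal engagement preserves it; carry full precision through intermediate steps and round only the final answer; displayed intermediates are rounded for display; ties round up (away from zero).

1.7508

topology: single-mesh involute geometry — m = 1.282, 79T/31T pair
base radii: r_b1 = 47.632674, r_b2 = 18.691303
tip radii: r_a1 = 51.921000, r_a2 = 21.153000
no profile shift: α' = α, a' = a
action lengths: √(r_a1²−r_b1²) = 20.662008, √(r_a2²−r_b2²) = 9.903768
base pitch p_b = π·m·cos α = 3.788417
CR = (20.662008 + 9.903768 − 70.510000·sin 19.84200°)/3.788417 = 1.750795
contact ratio ≈ 1.7508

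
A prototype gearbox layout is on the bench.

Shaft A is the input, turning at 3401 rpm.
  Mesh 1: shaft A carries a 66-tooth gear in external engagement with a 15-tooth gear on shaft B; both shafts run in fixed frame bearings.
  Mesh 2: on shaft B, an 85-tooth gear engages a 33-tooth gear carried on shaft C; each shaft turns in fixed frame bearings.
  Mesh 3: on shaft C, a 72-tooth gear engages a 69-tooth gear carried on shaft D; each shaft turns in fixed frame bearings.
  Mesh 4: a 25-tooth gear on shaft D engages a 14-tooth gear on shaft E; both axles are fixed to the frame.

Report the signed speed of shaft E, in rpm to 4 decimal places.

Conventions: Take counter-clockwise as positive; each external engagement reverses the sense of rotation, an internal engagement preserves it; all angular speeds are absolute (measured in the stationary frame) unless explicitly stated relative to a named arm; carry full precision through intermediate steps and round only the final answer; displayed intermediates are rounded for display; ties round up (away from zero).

+71822.3602 rpm

recognized (5 fixed axles, 4 meshes): fixed-axis compound train
mesh 1 [66T→15T]: ω = 3401.0000×66/15 = 14964.4000 rpm, sense flips to −
mesh 2 [85T→33T]: ω = 14964.4000×85/33 = 38544.6667 rpm, sense flips to +
mesh 3 [72T→69T]: ω = 38544.6667×72/69 = 40220.5217 rpm, sense flips to −
mesh 4 [25T→14T]: ω = 40220.5217×25/14 = 71822.3602 rpm, sense flips to +
signed output speed = +71822.3602 rpm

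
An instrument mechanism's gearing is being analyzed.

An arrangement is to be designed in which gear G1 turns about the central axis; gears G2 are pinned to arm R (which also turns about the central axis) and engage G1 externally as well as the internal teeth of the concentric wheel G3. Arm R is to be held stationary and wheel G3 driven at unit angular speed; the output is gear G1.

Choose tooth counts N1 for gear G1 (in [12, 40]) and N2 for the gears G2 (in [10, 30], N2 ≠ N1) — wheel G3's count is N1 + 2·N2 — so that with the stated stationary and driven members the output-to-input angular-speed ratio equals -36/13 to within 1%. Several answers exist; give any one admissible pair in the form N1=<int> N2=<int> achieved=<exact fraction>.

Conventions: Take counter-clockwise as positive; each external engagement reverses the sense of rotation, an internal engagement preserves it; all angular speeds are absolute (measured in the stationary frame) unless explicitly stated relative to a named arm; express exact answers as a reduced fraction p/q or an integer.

N1=26 N2=23 achieved=-36/13

planetary set to be sized for -36/13 (Willis relation)
Willis with ω_arm = 0: ω_sun/ω_ring = −N3/N1; set equal to -36/13  ⇒  N3/N1 = −(-36/13) = 36/13
N3 = N1 + 2·N2  ⇒  N2/N1 = (N3/N1 − 1)/2 = (36/13 − 1)/2 = 23/26
smallest multiple with N1 ≥ 12 and N2 ≥ 10: k = 1  ⇒  N1 = 1·26 = 26, N2 = 1·23 = 23 (N1 ≤ 40, N2 ≤ 30, N2 ≠ N1 ✓), N3 = 26 + 2·23 = 72
check: −N3/N1 with N1 = 26, N3 = 72 gives -36/13; |achieved − target| = 0 ≤ 9/325 ✓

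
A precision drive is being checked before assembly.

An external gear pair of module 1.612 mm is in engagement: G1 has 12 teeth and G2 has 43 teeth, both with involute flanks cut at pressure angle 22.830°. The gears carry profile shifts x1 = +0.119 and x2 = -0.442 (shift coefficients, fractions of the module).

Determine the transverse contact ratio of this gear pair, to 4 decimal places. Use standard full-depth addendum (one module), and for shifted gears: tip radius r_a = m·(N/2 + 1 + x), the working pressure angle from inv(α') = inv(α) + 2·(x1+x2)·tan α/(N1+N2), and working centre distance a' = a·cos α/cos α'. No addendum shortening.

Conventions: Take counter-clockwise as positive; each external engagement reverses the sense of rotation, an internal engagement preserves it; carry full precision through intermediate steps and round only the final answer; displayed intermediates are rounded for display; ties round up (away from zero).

class = single-mesh tooth geometry [involute pair 12T × 43T, m = 1.612]
base radii: r_b1 = 8.914297, r_b2 = 31.942897
tip radii: r_a1 = 11.475828, r_a2 = 35.557496
inv(α') = inv(22.830°) + 2·(+0.119-0.442)·tan α/(12+43) = 0.01757431  ⇒  α' = 21.08879°
a' = a·cos α / cos α' = 44.3300·cos 22.830°/cos 21.08879° = 43.790081
action lengths: √(r_a1²−r_b1²) = 7.227029, √(r_a2²−r_b2²) = 15.620079
base pitch p_b = π·m·cos α = 4.667515
CR = (7.227029 + 15.620079 − 43.790081·sin 21.08879°)/4.667515 = 1.519183
contact ratio ≈ 1.5192

1.5192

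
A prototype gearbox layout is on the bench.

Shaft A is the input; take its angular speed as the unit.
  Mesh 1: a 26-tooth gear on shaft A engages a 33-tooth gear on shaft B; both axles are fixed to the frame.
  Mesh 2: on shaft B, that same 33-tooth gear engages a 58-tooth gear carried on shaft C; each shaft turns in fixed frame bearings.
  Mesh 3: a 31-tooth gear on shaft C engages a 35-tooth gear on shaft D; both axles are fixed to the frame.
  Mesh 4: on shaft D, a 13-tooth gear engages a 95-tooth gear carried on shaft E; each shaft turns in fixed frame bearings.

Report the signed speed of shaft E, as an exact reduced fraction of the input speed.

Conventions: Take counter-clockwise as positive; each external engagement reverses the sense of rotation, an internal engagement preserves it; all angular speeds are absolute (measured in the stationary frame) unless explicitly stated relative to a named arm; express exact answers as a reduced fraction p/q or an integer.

5239/96425

4-mesh fixed-axis compound train (all bearings frame-fixed)
mesh 1 [26T→33T]: |ω|/ω_in = 1×26/33 = 26/33, sense flips to −
mesh 2 [33T→58T]: |ω|/ω_in = (26/33)×33/58 = 13/29, sense flips to +
mesh 3 [31T→35T]: |ω|/ω_in = (13/29)×31/35 = 403/1015, sense flips to −
mesh 4 [13T→95T]: |ω|/ω_in = (403/1015)×13/95 = 5239/96425, sense flips to +
signed output speed (× input speed) = 5239/96425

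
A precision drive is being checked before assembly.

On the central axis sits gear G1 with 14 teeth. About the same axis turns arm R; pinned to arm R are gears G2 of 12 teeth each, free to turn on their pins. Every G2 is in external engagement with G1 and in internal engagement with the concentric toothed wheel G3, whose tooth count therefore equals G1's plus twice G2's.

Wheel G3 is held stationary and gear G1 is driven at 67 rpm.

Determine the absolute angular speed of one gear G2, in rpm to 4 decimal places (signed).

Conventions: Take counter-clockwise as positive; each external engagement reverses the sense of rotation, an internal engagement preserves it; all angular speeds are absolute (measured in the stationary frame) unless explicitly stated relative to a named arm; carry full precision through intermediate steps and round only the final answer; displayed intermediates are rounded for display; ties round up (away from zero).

planetary set (14T centre, 12T on arm, 38T internal) — Willis relation
normalise by the input: solve with ω_sun = 1, then scale by 67 rpm
ring teeth: 14 + 2·12 = 38
14(ω_sun−ω_arm) = −38(ω_ring−ω_arm),  ω_ring = 0, ω_sun = 1
14(1−ω_arm) = −38(0−ω_arm)  ⇒  52·ω_arm = 14  ⇒  ω_arm = 7/26
sun–planet mesh: 14·(1−7/26) = −12·(ω_p−ω_arm)  ⇒  ω_p−ω_arm = -133/156
ω_p = 7/26 − 133/156 = -7/12
scale: ω_p = -7/12 × 67 rpm = -39.0833 rpm

-39.0833 rpm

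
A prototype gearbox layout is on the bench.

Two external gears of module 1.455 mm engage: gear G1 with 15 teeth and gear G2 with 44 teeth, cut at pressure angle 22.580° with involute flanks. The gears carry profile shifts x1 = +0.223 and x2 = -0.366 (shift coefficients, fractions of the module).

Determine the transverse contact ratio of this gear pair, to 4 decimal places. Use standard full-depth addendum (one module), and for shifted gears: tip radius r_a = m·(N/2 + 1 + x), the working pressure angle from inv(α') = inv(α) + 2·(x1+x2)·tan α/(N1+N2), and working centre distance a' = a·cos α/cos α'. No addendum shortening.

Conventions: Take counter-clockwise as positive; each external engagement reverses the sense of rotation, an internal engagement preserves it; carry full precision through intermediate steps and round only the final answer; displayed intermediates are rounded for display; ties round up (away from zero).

single-mesh involute tooth geometry (15T engaging 44T at module 1.455)
base radii: r_b1 = 10.075995, r_b2 = 29.556251
tip radii: r_a1 = 12.691965, r_a2 = 32.932470
inv(α') = inv(22.580°) + 2·(+0.223-0.366)·tan α/(15+44) = 0.01973917  ⇒  α' = 21.88895°
a' = a·cos α / cos α' = 42.9225·cos 22.580°/cos 21.88895° = 42.711389
action lengths: √(r_a1²−r_b1²) = 7.717532, √(r_a2²−r_b2²) = 14.524999
base pitch p_b = π·m·cos α = 4.220623
CR = (7.717532 + 14.524999 − 42.711389·sin 21.88895°)/4.220623 = 1.497255
contact ratio ≈ 1.4973

1.4973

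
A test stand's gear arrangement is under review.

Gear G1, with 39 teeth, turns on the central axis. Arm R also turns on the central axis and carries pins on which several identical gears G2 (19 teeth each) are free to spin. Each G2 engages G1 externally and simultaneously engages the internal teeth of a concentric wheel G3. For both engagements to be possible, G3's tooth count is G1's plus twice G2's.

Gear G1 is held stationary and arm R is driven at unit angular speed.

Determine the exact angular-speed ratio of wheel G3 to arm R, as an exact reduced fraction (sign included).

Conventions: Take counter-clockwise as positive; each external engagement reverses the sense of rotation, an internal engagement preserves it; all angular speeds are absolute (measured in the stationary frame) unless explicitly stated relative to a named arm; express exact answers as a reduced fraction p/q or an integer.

116/77

topology: planetary set — G1 39T / G2 19T / G3 77T, arm = carrier (Willis)
ring teeth: 39 + 2·19 = 77
39(ω_sun−ω_arm) = −77(ω_ring−ω_arm),  ω_sun = 0, ω_arm = 1
ω_ring = 1 − (39/77)(0−1) = 116/77
ω_out/ω_in = 116/77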